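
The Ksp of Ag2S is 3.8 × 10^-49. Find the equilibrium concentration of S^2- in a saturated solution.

Ag2S(s) <=> 2 Ag^+ + S^2-
Ksp = [Ag^+]^2[S^2-]
For each mole of Ag2S that dissolves: [Ag^+] = 2s, [S^2-] = s.
So Ksp = (2s)^2 × s = 4s^3
s = (3.8 × 10^-49 / 4)^(1/3) = 4.56 × 10^-17 M
[S^2-] = s = 4.6 × 10^-17 M

4.6 × 10^-17 M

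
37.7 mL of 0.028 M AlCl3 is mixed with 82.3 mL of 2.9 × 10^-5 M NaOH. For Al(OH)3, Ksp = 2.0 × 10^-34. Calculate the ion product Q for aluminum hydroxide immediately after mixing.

Total volume = 37.7 + 82.3 = 120 mL.
[Al^3+] = 2.8 × 10^-2 × (37.7/120) = 8.80 × 10^-3 M
[OH^-] = 2.9 × 10^-5 × (82.3/120) = 1.99 × 10^-5 M
Al(OH)3(s) ⇌ Al^3+ + 3 OH^-, so Q = [Al^3+][OH^-]^3
Q = (8.80 × 10^-3)(1.99 × 10^-5)^3 = 6.9 x 10^-17
Q > Ksp, so Al(OH)3 will precipitate.

Q ≈ 6.9 × 10^-17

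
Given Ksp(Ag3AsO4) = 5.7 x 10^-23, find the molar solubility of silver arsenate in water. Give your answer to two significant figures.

s ≈ 1.2 × 10^-6 M

Ag3AsO4(s) ⇌ 3 Ag^+ + AsO4^3-
Ksp = [Ag^+]^3[AsO4^3-]
Let s = molar solubility. Then [Ag^+] = 3s and [AsO4^3-] = s.
So Ksp = (3s)^3 × s = 27s^4
Solving, s = (5.7 x 10^-23/27)^(1/4) = 1.2 × 10^-6 M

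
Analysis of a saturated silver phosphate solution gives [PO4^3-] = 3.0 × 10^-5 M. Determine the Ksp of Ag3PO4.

Ag3PO4(s) ⇌ 3 Ag^+ + PO4^3-
Stoichiometry gives [Ag^+] = (3/1)[PO4^3-] = 9.00 × 10^-5 M.
Ksp = [Ag^+]^3[PO4^3-]
Ksp = (9.00 × 10^-5)^3 × 3.0 × 10^-5 = 2.2 × 10^-17

Ksp = 2.2 x 10^-17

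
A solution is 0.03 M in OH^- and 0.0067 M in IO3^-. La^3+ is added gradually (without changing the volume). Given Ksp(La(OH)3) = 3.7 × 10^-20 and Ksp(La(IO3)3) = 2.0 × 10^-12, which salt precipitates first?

La(OH)3

Precipitation of each salt starts when its ion product equals its Ksp.
For La(OH)3: 3.7 × 10^-20 = (0.03)^3 × [La^3+]  ⇒  [La^3+] = 1.4 × 10^-15 M.
For La(IO3)3: 2.0 × 10^-12 = (0.0067)^3 × [La^3+]  ⇒  [La^3+] = 6.6 × 10^-6 M.
The salt with the lower threshold [La^3+] precipitates first: La(OH)3.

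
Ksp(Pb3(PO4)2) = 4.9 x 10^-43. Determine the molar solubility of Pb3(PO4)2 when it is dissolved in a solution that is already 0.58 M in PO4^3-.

Pb3(PO4)2(s) ⇌ 3 Pb^2+(aq) + 2 PO4^3-(aq)
Ksp = [Pb^2+]^3[PO4^3-]^2
If s mol/L dissolves here, [Pb^2+] = 3s, [PO4^3-] = 0.58 + 2s ≈ 0.58 (Ksp is small, so little additional dissolves).
Ksp ≈ (3s)^3 × (0.58)^2
s = 3.8 x 10^-15 M
Check: 2s = 7.6 x 10^-15 ≪ 0.58, so the approximation is valid.

s = 3.8 × 10^-15 M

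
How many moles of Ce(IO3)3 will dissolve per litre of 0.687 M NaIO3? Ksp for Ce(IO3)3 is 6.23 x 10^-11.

1.92 × 10^-10 M

Ce(IO3)3(s) <=> Ce^3+(aq) + 3 IO3^-(aq)
Ksp = [Ce^3+][IO3^-]^3
Let s = moles of Ce(IO3)3 that dissolve per litre. [Ce^3+] = s, [IO3^-] = 0.687 + 3s ≈ 0.687 (Ksp is small, so little additional dissolves).
Ksp ≈ s × (0.687)^3
s = 1.92 × 10^-10 M
Check: 3s = 5.8 × 10^-10 ≪ 0.687, so the approximation is valid.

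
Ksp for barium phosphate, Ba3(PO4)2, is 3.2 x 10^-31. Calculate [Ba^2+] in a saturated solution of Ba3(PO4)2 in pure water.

[Ba^2+] ≈ 9.4e-7 M

Ba3(PO4)2(s) <=> 3 Ba^2+ + 2 PO4^3-
Ksp = [Ba^2+]^3[PO4^3-]^2
If s mol/L of Ba3(PO4)2 dissolves, [Ba^2+] = 3s and [PO4^3-] = 2s.
Substituting: Ksp = (3s)^3(2s)^2 = 108s^5
s = (3.2 x 10^-31 / 108)^(1/5) = 3.12 x 10^-7 M
[Ba^2+] = 3s = 9.4 × 10^-7 M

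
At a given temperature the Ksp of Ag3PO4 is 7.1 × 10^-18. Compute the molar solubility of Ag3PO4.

s ≈ 2.3 x 10^-5 M

Ag3PO4(s) ⇌ 3 Ag^+(aq) + PO4^3-(aq)
Ksp = [Ag^+]^3[PO4^3-]
Let s = molar solubility. Then [Ag^+] = 3s and [PO4^3-] = s.
Substituting: Ksp = (3s)^3s = 27s^4
s^4 = 7.1 × 10^-18 / 27, so s = 2.3 × 10^-5 M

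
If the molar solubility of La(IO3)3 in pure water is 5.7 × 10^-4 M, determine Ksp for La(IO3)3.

Ksp = 2.9 × 10^-12

La(IO3)3(s) <=> La^3+(aq) + 3 IO3^-(aq)
Let s = molar solubility. Then [La^3+] = s and [IO3^-] = 3s.
Ksp = [La^3+][IO3^-]^3
So Ksp = s × (3s)^3 = 27s^4
With s = 5.7 × 10^-4: Ksp = 2.9 x 10^-12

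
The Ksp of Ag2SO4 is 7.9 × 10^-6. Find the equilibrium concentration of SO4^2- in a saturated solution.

Ag2SO4(s) ⇌ 2 Ag^+ + SO4^2-
Ksp = [Ag^+]^2[SO4^2-]
Let s = molar solubility. Then [Ag^+] = 2s and [SO4^2-] = s.
Ksp = (2s)^2s = 4s^3
Solving, s = (7.9 × 10^-6/4)^(1/3) = 1.25 × 10^-2 M
[SO4^2-] = s = 1.3 x 10^-2 M

1.3e-2 M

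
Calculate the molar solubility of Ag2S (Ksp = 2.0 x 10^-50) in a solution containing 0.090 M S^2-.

2.4 × 10^-25 M

Ag2S(s) <=> 2 Ag^+(aq) + S^2-(aq)
Ksp = [Ag^+]^2[S^2-]
Let s = moles of Ag2S that dissolve per litre. [Ag^+] = 2s, [S^2-] = 0.090 + s ≈ 0.090 (common-ion effect: S^2- is already 0.090 M).
Ksp ≈ (2s)^2 × 0.090
s = 2.4 × 10^-25 M
Check: s = 2.4 × 10^-25 ≪ 0.090, so the approximation is valid.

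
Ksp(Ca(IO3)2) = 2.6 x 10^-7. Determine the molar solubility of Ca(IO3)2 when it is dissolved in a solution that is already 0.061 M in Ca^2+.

Ca(IO3)2(s) ⇌ Ca^2+(aq) + 2 IO3^-(aq)
Ksp = [Ca^2+][IO3^-]^2
Let s = moles of Ca(IO3)2 that dissolve per litre. [Ca^2+] = 0.061 + s ≈ 0.061, [IO3^-] = 2s (common-ion effect: Ca^2+ is already 0.061 M).
Ksp ≈ 0.061 × (2s)^2
s = 1.0 × 10^-3 M
Check: s = 1.0 × 10^-3 ≪ 0.061, so the approximation is valid.

1.0e-3 M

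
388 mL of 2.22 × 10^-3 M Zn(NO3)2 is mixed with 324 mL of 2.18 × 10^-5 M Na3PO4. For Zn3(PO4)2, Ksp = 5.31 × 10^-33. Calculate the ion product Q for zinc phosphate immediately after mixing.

Total volume = 388 + 324 = 712 mL.
[Zn^2+] = 2.22 x 10^-3 × (388/712) = 1.210 × 10^-3 M
[PO4^3-] = 2.18 × 10^-5 × (324/712) = 9.920 x 10^-6 M
Zn3(PO4)2(s) <=> 3 Zn^2+ + 2 PO4^3-, so Q = [Zn^2+]^3[PO4^3-]^2
Q = (1.210 x 10^-3)^3(9.920 x 10^-6)^2 = 1.74 x 10^-19
Q > Ksp, so Zn3(PO4)2 will precipitate.

Q ≈ 1.74 x 10^-19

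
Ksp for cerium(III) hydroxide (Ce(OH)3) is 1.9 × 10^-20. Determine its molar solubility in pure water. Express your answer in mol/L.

5.2 × 10^-6 M

Ce(OH)3(s) <=> Ce^3+(aq) + 3 OH^-(aq)
Ksp = [Ce^3+][OH^-]^3
Let s = molar solubility. Then [Ce^3+] = s and [OH^-] = 3s.
Substituting: Ksp = s(3s)^3 = 27s^4
s = (1.9 × 10^-20 / 27)^(1/4) = 5.2 × 10^-6 M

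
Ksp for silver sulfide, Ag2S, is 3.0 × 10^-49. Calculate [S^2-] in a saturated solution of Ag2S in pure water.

Ag2S(s) ⇌ 2 Ag^+(aq) + S^2-(aq)
Ksp = [Ag^+]^2[S^2-]
If s mol/L of Ag2S dissolves, [Ag^+] = 2s and [S^2-] = s.
Substituting: Ksp = (2s)^2s = 4s^3
s^3 = 3.0 × 10^-49 / 4, so s = 4.22 × 10^-17 M
[S^2-] = s = 4.2 × 10^-17 M

[S^2-] = 4.2 × 10^-17 M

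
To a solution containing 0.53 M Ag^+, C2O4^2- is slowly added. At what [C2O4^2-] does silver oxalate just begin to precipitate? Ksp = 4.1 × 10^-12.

Ag2C2O4(s) <=> 2 Ag^+(aq) + C2O4^2-(aq)
Ksp = [Ag^+]^2[C2O4^2-]
Precipitation begins when Q = Ksp. With [Ag^+] = 0.53 M:
4.1 × 10^-12 = (0.53)^2 × [C2O4^2-]
[C2O4^2-] = (4.1 × 10^-12 / 2.81 × 10^-1) = 1.5 × 10^-11 M

1.5 × 10^-11 M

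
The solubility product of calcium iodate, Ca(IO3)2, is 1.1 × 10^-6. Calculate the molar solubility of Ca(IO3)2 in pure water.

s = 6.5 × 10^-3 M

Ca(IO3)2(s) <=> Ca^2+(aq) + 2 IO3^-(aq)
Ksp = [Ca^2+][IO3^-]^2
With molar solubility s: [Ca^2+] = s, [IO3^-] = 2s.
Substituting: Ksp = s(2s)^2 = 4s^3
s^3 = 1.1 × 10^-6 / 4, so s = 6.5 x 10^-3 M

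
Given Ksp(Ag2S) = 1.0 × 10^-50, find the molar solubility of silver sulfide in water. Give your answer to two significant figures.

s = 1.4 × 10^-17 M

Ag2S(s) ⇌ 2 Ag^+ + S^2-
Ksp = [Ag^+]^2[S^2-]
With molar solubility s: [Ag^+] = 2s, [S^2-] = s.
Substituting: Ksp = (2s)^2s = 4s^3
s = (1.0 × 10^-50 / 4)^(1/3) = 1.4 x 10^-17 M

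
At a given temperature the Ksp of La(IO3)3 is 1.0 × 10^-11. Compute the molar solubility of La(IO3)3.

s = 7.8e-4 M

La(IO3)3(s) <=> La^3+(aq) + 3 IO3^-(aq)
Ksp = [La^3+][IO3^-]^3
With molar solubility s: [La^3+] = s, [IO3^-] = 3s.
Ksp = s(3s)^3 = 27s^4
s = (1.0 × 10^-11 / 27)^(1/4) = 7.8 x 10^-4 M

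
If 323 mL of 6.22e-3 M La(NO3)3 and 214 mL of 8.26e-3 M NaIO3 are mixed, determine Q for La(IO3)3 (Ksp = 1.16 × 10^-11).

Total volume = 323 + 214 = 537 mL.
[La^3+] = 6.22 × 10^-3 × (323/537) = 3.741 × 10^-3 M
[IO3^-] = 8.26 x 10^-3 × (214/537) = 3.292 x 10^-3 M
La(IO3)3(s) ⇌ La^3+(aq) + 3 IO3^-(aq), so Q = [La^3+][IO3^-]^3
Q = (3.741 x 10^-3)(3.292 × 10^-3)^3 = 1.33 × 10^-10
Q > Ksp, so La(IO3)3 will precipitate.

1.33 × 10^-10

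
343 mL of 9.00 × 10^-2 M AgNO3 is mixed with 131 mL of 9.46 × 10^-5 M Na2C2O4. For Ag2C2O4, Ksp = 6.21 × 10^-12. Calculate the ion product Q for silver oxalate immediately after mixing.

Total volume = 343 + 131 = 474 mL.
[Ag^+] = 9.00 x 10^-2 × (343/474) = 6.513 x 10^-2 M
[C2O4^2-] = 9.46 x 10^-5 × (131/474) = 2.614 × 10^-5 M
Ag2C2O4(s) ⇌ 2 Ag^+(aq) + C2O4^2-(aq), so Q = [Ag^+]^2[C2O4^2-]
Q = (6.513 × 10^-2)^2(2.614 × 10^-5) = 1.11 × 10^-7
Q > Ksp, so Ag2C2O4 will precipitate.

Q ≈ 1.11 × 10^-7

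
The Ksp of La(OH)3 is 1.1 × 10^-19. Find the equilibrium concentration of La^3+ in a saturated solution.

8.0e-6 M

La(OH)3(s) <=> La^3+(aq) + 3 OH^-(aq)
Ksp = [La^3+][OH^-]^3
For each mole of La(OH)3 that dissolves: [La^3+] = s, [OH^-] = 3s.
So Ksp = s × (3s)^3 = 27s^4
s = (1.1 × 10^-19 / 27)^(1/4) = 7.99 x 10^-6 M
[La^3+] = s = 8.0 × 10^-6 M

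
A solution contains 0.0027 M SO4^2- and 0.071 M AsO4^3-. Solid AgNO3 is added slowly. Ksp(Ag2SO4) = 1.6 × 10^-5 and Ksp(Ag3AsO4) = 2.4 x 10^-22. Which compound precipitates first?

Ag3AsO4

Each salt begins to precipitate when Q = Ksp, i.e. when [Ag^+] reaches its threshold.
For Ag2SO4: 1.6 × 10^-5 = 0.0027 × [Ag^+]^2  ⇒  [Ag^+] = 7.7 × 10^-2 M.
For Ag3AsO4: 2.4 x 10^-22 = 0.071 × [Ag^+]^3  ⇒  [Ag^+] = 1.5 x 10^-7 M.
The salt with the lower threshold [Ag^+] precipitates first: Ag3AsO4.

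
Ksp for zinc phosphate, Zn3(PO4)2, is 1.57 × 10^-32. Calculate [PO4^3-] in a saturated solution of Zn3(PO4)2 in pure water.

3.42 × 10^-7 M

Zn3(PO4)2(s) <=> 3 Zn^2+ + 2 PO4^3-
Ksp = [Zn^2+]^3[PO4^3-]^2
Let s = molar solubility. Then [Zn^2+] = 3s and [PO4^3-] = 2s.
Ksp = (3s)^3(2s)^2 = 108s^5
s = (1.57 × 10^-32 / 108)^(1/5) = 1.708 x 10^-7 M
[PO4^3-] = 2s = 3.42 x 10^-7 M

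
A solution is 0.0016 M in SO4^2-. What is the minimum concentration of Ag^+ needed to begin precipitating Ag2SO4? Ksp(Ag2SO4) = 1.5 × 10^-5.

Ag2SO4(s) ⇌ 2 Ag^+ + SO4^2-
Ksp = [Ag^+]^2[SO4^2-]
Precipitation begins when Q = Ksp. With [SO4^2-] = 0.0016 M:
1.5 × 10^-5 = (0.0016) × [Ag^+]^2
[Ag^+] = (1.5 × 10^-5 / 1.6 × 10^-3)^(1/2) = 9.7 x 10^-2 M

9.7e-2 M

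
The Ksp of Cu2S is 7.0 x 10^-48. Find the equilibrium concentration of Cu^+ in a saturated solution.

Cu2S(s) <=> 2 Cu^+(aq) + S^2-(aq)
Ksp = [Cu^+]^2[S^2-]
With molar solubility s: [Cu^+] = 2s, [S^2-] = s.
So Ksp = (2s)^2 × s = 4s^3
s = (7.0 x 10^-48 / 4)^(1/3) = 1.21 x 10^-16 M
[Cu^+] = 2s = 2.4 × 10^-16 M

[Cu^+] ≈ 2.4e-16 M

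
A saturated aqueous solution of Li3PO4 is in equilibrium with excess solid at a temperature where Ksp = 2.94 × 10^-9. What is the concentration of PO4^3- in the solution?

Li3PO4(s) ⇌ 3 Li^+(aq) + PO4^3-(aq)
Ksp = [Li^+]^3[PO4^3-]
If s mol/L of Li3PO4 dissolves, [Li^+] = 3s and [PO4^3-] = s.
Substituting: Ksp = (3s)^3s = 27s^4
Solving, s = (2.94 × 10^-9/27)^(1/4) = 3.230 × 10^-3 M
[PO4^3-] = s = 3.23 x 10^-3 M

[PO4^3-] ≈ 3.23 × 10^-3 M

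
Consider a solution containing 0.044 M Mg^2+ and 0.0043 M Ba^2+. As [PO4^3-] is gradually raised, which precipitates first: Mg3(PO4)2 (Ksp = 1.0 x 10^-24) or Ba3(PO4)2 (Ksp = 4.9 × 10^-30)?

Each salt begins to precipitate when Q = Ksp, i.e. when [PO4^3-] reaches its threshold.
For Mg3(PO4)2: 1.0 x 10^-24 = (0.044)^3 × [PO4^3-]^2  ⇒  [PO4^3-] = 1.1 × 10^-10 M.
For Ba3(PO4)2: 4.9 × 10^-30 = (0.0043)^3 × [PO4^3-]^2  ⇒  [PO4^3-] = 7.9 × 10^-12 M.
The salt with the lower threshold [PO4^3-] precipitates first: Ba3(PO4)2.

Ba3(PO4)2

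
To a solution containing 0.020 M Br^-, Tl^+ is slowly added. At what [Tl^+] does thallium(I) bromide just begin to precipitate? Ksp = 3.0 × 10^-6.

TlBr(s) ⇌ Tl^+(aq) + Br^-(aq)
Ksp = [Tl^+][Br^-]
Precipitation begins when Q = Ksp. With [Br^-] = 0.020 M:
3.0 × 10^-6 = (0.020) × [Tl^+]
[Tl^+] = (3.0 × 10^-6 / 2.0 × 10^-2) = 1.5 × 10^-4 M

[Tl^+] ≈ 1.5e-4 M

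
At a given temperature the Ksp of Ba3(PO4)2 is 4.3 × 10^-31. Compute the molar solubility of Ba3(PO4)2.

3.3 × 10^-7 M

Ba3(PO4)2(s) ⇌ 3 Ba^2+(aq) + 2 PO4^3-(aq)
Ksp = [Ba^2+]^3[PO4^3-]^2
Let s = molar solubility. Then [Ba^2+] = 3s and [PO4^3-] = 2s.
Ksp = (3s)^3(2s)^2 = 108s^5
Solving, s = (4.3 × 10^-31/108)^(1/5) = 3.3 x 10^-7 M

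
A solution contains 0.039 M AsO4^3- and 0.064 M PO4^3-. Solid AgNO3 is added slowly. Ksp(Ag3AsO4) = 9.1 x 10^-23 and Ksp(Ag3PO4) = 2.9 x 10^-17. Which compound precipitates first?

Ag3AsO4

Precipitation of each salt starts when its ion product equals its Ksp.
For Ag3AsO4: 9.1 x 10^-23 = 0.039 × [Ag^+]^3  ⇒  [Ag^+] = 1.3 × 10^-7 M.
For Ag3PO4: 2.9 x 10^-17 = 0.064 × [Ag^+]^3  ⇒  [Ag^+] = 7.7 x 10^-6 M.
The salt with the lower threshold [Ag^+] precipitates first: Ag3AsO4.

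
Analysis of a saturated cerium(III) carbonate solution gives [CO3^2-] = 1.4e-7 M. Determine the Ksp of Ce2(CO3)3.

Ksp = 2.4 × 10^-35

Ce2(CO3)3(s) <=> 2 Ce^3+(aq) + 3 CO3^2-(aq)
Stoichiometry gives [Ce^3+] = (2/3)[CO3^2-] = 9.33 x 10^-8 M.
Ksp = [Ce^3+]^2[CO3^2-]^3
Ksp = (9.33 × 10^-8)^2 × (1.4 x 10^-7)^3 = 2.4 x 10^-35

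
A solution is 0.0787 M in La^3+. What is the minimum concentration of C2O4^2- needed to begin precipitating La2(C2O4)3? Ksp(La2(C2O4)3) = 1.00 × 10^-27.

[C2O4^2-] ≈ 5.45e-9 M

La2(C2O4)3(s) <=> 2 La^3+ + 3 C2O4^2-
Ksp = [La^3+]^2[C2O4^2-]^3
Precipitation begins when Q = Ksp. With [La^3+] = 0.0787 M:
1.00 × 10^-27 = (0.0787)^2 × [C2O4^2-]^3
[C2O4^2-] = (1.00 × 10^-27 / 6.194 × 10^-3)^(1/3) = 5.45 x 10^-9 M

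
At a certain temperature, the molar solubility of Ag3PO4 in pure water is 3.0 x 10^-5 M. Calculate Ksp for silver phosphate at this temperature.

2.2 × 10^-17

Ag3PO4(s) ⇌ 3 Ag^+ + PO4^3-
Let s = molar solubility. Then [Ag^+] = 3s and [PO4^3-] = s.
Ksp = [Ag^+]^3[PO4^3-]
Ksp = (3s)^3s = 27s^4
With s = 3.0 × 10^-5: Ksp = 2.2 x 10^-17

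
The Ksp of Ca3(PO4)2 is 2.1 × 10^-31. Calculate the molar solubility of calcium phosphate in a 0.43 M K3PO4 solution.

3.5 x 10^-11 M

Ca3(PO4)2(s) ⇌ 3 Ca^2+(aq) + 2 PO4^3-(aq)
Ksp = [Ca^2+]^3[PO4^3-]^2
Let s = moles of Ca3(PO4)2 that dissolve per litre. [Ca^2+] = 3s, [PO4^3-] = 0.43 + 2s ≈ 0.43 (common-ion effect: PO4^3- is already 0.43 M).
Ksp ≈ (3s)^3 × (0.43)^2
s = 3.5 x 10^-11 M
Check: 2s = 7.0 x 10^-11 ≪ 0.43, so the approximation is valid.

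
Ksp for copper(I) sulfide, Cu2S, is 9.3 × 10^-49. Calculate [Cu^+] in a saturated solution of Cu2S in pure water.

[Cu^+] = 1.2 × 10^-16 M

Cu2S(s) <=> 2 Cu^+(aq) + S^2-(aq)
Ksp = [Cu^+]^2[S^2-]
If s mol/L of Cu2S dissolves, [Cu^+] = 2s and [S^2-] = s.
Substituting: Ksp = (2s)^2s = 4s^3
s = (9.3 × 10^-49 / 4)^(1/3) = 6.15 × 10^-17 M
[Cu^+] = 2s = 1.2 x 10^-16 M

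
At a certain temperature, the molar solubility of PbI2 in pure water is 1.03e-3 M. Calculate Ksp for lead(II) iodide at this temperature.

Ksp ≈ 4.37 × 10^-9

PbI2(s) ⇌ Pb^2+ + 2 I^-
Let s = molar solubility. Then [Pb^2+] = s and [I^-] = 2s.
Ksp = [Pb^2+][I^-]^2
Ksp = s(2s)^2 = 4s^3
Ksp = 4 × (1.03 x 10^-3)^3 = 4.37 x 10^-9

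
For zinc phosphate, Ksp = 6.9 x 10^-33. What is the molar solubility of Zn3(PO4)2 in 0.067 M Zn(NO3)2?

s ≈ 2.4e-15 M

Zn3(PO4)2(s) ⇌ 3 Zn^2+ + 2 PO4^3-
Ksp = [Zn^2+]^3[PO4^3-]^2
Let s be the molar solubility in this solution. [Zn^2+] = 0.067 + 3s ≈ 0.067, [PO4^3-] = 2s (common-ion effect: Zn^2+ is already 0.067 M).
Ksp ≈ (0.067)^3 × (2s)^2
s = 2.4 × 10^-15 M
Check: 3s = 7.2 × 10^-15 ≪ 0.067, so the approximation is valid.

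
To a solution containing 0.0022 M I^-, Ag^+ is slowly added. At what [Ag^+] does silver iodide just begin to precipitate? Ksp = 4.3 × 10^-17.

AgI(s) ⇌ Ag^+ + I^-
Ksp = [Ag^+][I^-]
Precipitation begins when Q = Ksp. With [I^-] = 0.0022 M:
4.3 × 10^-17 = (0.0022) × [Ag^+]
[Ag^+] = (4.3 × 10^-17 / 2.2 x 10^-3) = 2.0 × 10^-14 M

2.0 × 10^-14 M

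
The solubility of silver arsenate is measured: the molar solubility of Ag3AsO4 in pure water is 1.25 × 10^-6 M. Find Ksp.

Ag3AsO4(s) ⇌ 3 Ag^+(aq) + AsO4^3-(aq)
If s mol/L of Ag3AsO4 dissolves, [Ag^+] = 3s and [AsO4^3-] = s.
Ksp = [Ag^+]^3[AsO4^3-]
Substituting: Ksp = (3s)^3s = 27s^4
Ksp = 27 × (1.25 × 10^-6)^4 = 6.59 × 10^-23

Ksp = 6.59 × 10^-23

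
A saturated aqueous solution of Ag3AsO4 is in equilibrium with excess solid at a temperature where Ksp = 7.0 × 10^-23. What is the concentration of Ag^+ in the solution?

Ag3AsO4(s) ⇌ 3 Ag^+ + AsO4^3-
Ksp = [Ag^+]^3[AsO4^3-]
With molar solubility s: [Ag^+] = 3s, [AsO4^3-] = s.
Substituting: Ksp = (3s)^3s = 27s^4
Solving, s = (7.0 × 10^-23/27)^(1/4) = 1.27 x 10^-6 M
[Ag^+] = 3s = 3.8 × 10^-6 M

[Ag^+] = 3.8e-6 M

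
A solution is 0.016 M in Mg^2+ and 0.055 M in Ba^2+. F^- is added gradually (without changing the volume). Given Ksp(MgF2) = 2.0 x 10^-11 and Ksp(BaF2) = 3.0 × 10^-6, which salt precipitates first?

MgF2

Precipitation of each salt starts when its ion product equals its Ksp.
For MgF2: 2.0 x 10^-11 = 0.016 × [F^-]^2  ⇒  [F^-] = 3.5 × 10^-5 M.
For BaF2: 3.0 × 10^-6 = 0.055 × [F^-]^2  ⇒  [F^-] = 7.4 x 10^-3 M.
The salt with the lower threshold [F^-] precipitates first: MgF2.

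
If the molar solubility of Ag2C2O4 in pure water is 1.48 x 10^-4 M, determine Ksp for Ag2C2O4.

Ksp ≈ 1.30e-11

Ag2C2O4(s) ⇌ 2 Ag^+(aq) + C2O4^2-(aq)
If s mol/L of Ag2C2O4 dissolves, [Ag^+] = 2s and [C2O4^2-] = s.
Ksp = [Ag^+]^2[C2O4^2-]
Ksp = (2s)^2s = 4s^3
With s = 1.48 x 10^-4: Ksp = 1.30 × 10^-11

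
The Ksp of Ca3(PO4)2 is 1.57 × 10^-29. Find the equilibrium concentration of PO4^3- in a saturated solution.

Ca3(PO4)2(s) <=> 3 Ca^2+ + 2 PO4^3-
Ksp = [Ca^2+]^3[PO4^3-]^2
With molar solubility s: [Ca^2+] = 3s, [PO4^3-] = 2s.
Substituting: Ksp = (3s)^3(2s)^2 = 108s^5
s^5 = 1.57 × 10^-29 / 108, so s = 6.800 × 10^-7 M
[PO4^3-] = 2s = 1.36 × 10^-6 M

[PO4^3-] = 1.36 x 10^-6 M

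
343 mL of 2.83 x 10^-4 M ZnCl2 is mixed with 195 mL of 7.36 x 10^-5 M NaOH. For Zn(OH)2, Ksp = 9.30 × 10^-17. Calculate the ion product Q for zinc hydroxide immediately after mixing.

Total volume = 343 + 195 = 538 mL.
[Zn^2+] = 2.83 × 10^-4 × (343/538) = 1.804 x 10^-4 M
[OH^-] = 7.36 × 10^-5 × (195/538) = 2.668 × 10^-5 M
Zn(OH)2(s) <=> Zn^2+(aq) + 2 OH^-(aq), so Q = [Zn^2+][OH^-]^2
Q = (1.804 × 10^-4)(2.668 × 10^-5)^2 = 1.28 × 10^-13
Q > Ksp, so Zn(OH)2 will precipitate.

Q = 1.28 × 10^-13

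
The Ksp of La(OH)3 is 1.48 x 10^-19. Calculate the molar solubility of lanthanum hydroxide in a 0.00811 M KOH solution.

La(OH)3(s) ⇌ La^3+ + 3 OH^-
Ksp = [La^3+][OH^-]^3
Let s = moles of La(OH)3 that dissolve per litre. [La^3+] = s, [OH^-] = 0.00811 + 3s ≈ 0.00811 (Ksp is small, so little additional dissolves).
Ksp ≈ s × (0.00811)^3
s = 2.77 × 10^-13 M
Check: 3s = 8.3 × 10^-13 ≪ 0.00811, so the approximation is valid.

2.77 × 10^-13 M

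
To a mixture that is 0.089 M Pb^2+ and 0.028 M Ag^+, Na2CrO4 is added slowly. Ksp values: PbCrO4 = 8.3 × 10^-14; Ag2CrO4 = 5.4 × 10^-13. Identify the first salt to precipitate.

Each salt begins to precipitate when Q = Ksp, i.e. when [CrO4^2-] reaches its threshold.
For PbCrO4: 8.3 × 10^-14 = 0.089 × [CrO4^2-]  ⇒  [CrO4^2-] = 9.3 x 10^-13 M.
For Ag2CrO4: 5.4 × 10^-13 = (0.028)^2 × [CrO4^2-]  ⇒  [CrO4^2-] = 6.9 x 10^-10 M.
The salt with the lower threshold [CrO4^2-] precipitates first: PbCrO4.

PbCrO4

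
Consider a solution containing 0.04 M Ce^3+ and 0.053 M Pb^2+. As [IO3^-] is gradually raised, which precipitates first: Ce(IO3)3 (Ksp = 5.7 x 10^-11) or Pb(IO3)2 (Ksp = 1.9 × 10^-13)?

Each salt begins to precipitate when Q = Ksp, i.e. when [IO3^-] reaches its threshold.
For Ce(IO3)3: 5.7 x 10^-11 = 0.04 × [IO3^-]^3  ⇒  [IO3^-] = 1.1 × 10^-3 M.
For Pb(IO3)2: 1.9 × 10^-13 = 0.053 × [IO3^-]^2  ⇒  [IO3^-] = 1.9 × 10^-6 M.
The salt with the lower threshold [IO3^-] precipitates first: Pb(IO3)2.

Pb(IO3)2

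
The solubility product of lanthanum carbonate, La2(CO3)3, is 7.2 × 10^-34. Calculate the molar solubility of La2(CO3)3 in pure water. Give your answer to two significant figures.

La2(CO3)3(s) <=> 2 La^3+ + 3 CO3^2-
Ksp = [La^3+]^2[CO3^2-]^3
For each mole of La2(CO3)3 that dissolves: [La^3+] = 2s, [CO3^2-] = 3s.
Substituting: Ksp = (2s)^2(3s)^3 = 108s^5
s = (7.2 × 10^-34 / 108)^(1/5) = 9.2 × 10^-8 M

s = 9.2e-8 M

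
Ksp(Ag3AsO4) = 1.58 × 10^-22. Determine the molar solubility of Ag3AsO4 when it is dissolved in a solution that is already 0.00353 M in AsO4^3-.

1.18 x 10^-7 M

Ag3AsO4(s) ⇌ 3 Ag^+ + AsO4^3-
Ksp = [Ag^+]^3[AsO4^3-]
If s mol/L dissolves here, [Ag^+] = 3s, [AsO4^3-] = 0.00353 + s ≈ 0.00353 (since the AsO4^3- already present dominates).
Ksp ≈ (3s)^3 × 0.00353
s = 1.18 × 10^-7 M
Check: s = 1.2 x 10^-7 ≪ 0.00353, so the approximation is valid.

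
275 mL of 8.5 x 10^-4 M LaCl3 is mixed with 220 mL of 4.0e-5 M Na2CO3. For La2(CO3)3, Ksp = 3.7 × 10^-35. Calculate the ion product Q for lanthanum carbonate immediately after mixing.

Q = 1.3 × 10^-21

Total volume = 275 + 220 = 495 mL.
[La^3+] = 8.5 × 10^-4 × (275/495) = 4.72 × 10^-4 M
[CO3^2-] = 4.0 × 10^-5 × (220/495) = 1.78 × 10^-5 M
La2(CO3)3(s) ⇌ 2 La^3+(aq) + 3 CO3^2-(aq), so Q = [La^3+]^2[CO3^2-]^3
Q = (4.72 x 10^-4)^2(1.78 × 10^-5)^3 = 1.3 x 10^-21
Q > Ksp, so La2(CO3)3 will precipitate.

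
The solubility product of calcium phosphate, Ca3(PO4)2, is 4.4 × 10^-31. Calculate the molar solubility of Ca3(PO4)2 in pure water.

s = 3.3e-7 M

Ca3(PO4)2(s) ⇌ 3 Ca^2+(aq) + 2 PO4^3-(aq)
Ksp = [Ca^2+]^3[PO4^3-]^2
With molar solubility s: [Ca^2+] = 3s, [PO4^3-] = 2s.
So Ksp = (3s)^3 × (2s)^2 = 108s^5
Solving, s = (4.4 × 10^-31/108)^(1/5) = 3.3 x 10^-7 M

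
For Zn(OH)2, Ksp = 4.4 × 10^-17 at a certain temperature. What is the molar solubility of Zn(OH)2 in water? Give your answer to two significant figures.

Zn(OH)2(s) ⇌ Zn^2+(aq) + 2 OH^-(aq)
Ksp = [Zn^2+][OH^-]^2
Let s = molar solubility. Then [Zn^2+] = s and [OH^-] = 2s.
Substituting: Ksp = s(2s)^2 = 4s^3
s^3 = 4.4 × 10^-17 / 4, so s = 2.2 x 10^-6 M

s = 2.2 × 10^-6 M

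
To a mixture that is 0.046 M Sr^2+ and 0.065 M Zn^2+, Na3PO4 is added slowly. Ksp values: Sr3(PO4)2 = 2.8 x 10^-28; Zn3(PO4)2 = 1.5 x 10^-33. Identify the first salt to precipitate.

Each salt begins to precipitate when Q = Ksp, i.e. when [PO4^3-] reaches its threshold.
For Sr3(PO4)2: 2.8 x 10^-28 = (0.046)^3 × [PO4^3-]^2  ⇒  [PO4^3-] = 1.7 × 10^-12 M.
For Zn3(PO4)2: 1.5 x 10^-33 = (0.065)^3 × [PO4^3-]^2  ⇒  [PO4^3-] = 2.3 x 10^-15 M.
The salt with the lower threshold [PO4^3-] precipitates first: Zn3(PO4)2.

Zn3(PO4)2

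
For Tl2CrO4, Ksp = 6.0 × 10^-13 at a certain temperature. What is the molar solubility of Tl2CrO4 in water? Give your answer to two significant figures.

s = 5.3 × 10^-5 M

Tl2CrO4(s) <=> 2 Tl^+ + CrO4^2-
Ksp = [Tl^+]^2[CrO4^2-]
For each mole of Tl2CrO4 that dissolves: [Tl^+] = 2s, [CrO4^2-] = s.
So Ksp = (2s)^2 × s = 4s^3
Solving, s = (6.0 × 10^-13/4)^(1/3) = 5.3 × 10^-5 M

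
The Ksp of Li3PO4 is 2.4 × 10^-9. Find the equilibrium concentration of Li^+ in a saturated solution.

[Li^+] ≈ 9.2e-3 M

Li3PO4(s) <=> 3 Li^+ + PO4^3-
Ksp = [Li^+]^3[PO4^3-]
If s mol/L of Li3PO4 dissolves, [Li^+] = 3s and [PO4^3-] = s.
Substituting: Ksp = (3s)^3s = 27s^4
s^4 = 2.4 × 10^-9 / 27, so s = 3.07 × 10^-3 M
[Li^+] = 3s = 9.2 x 10^-3 M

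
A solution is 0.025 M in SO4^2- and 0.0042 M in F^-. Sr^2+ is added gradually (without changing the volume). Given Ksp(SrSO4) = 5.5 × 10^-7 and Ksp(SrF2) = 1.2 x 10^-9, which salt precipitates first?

SrSO4

Precipitation of each salt starts when its ion product equals its Ksp.
For SrSO4: 5.5 × 10^-7 = 0.025 × [Sr^2+]  ⇒  [Sr^2+] = 2.2 × 10^-5 M.
For SrF2: 1.2 x 10^-9 = (0.0042)^2 × [Sr^2+]  ⇒  [Sr^2+] = 6.8 × 10^-5 M.
The salt with the lower threshold [Sr^2+] precipitates first: SrSO4.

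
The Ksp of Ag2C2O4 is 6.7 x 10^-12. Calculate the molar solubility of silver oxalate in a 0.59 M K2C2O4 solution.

s = 1.7 x 10^-6 M

Ag2C2O4(s) ⇌ 2 Ag^+ + C2O4^2-
Ksp = [Ag^+]^2[C2O4^2-]
If s mol/L dissolves here, [Ag^+] = 2s, [C2O4^2-] = 0.59 + s ≈ 0.59 (common-ion effect: C2O4^2- is already 0.59 M).
Ksp ≈ (2s)^2 × 0.59
s = 1.7 × 10^-6 M
Check: s = 1.7 × 10^-6 ≪ 0.59, so the approximation is valid.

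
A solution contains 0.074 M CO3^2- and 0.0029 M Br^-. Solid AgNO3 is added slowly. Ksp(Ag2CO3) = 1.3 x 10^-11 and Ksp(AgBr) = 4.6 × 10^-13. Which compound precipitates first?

Each salt begins to precipitate when Q = Ksp, i.e. when [Ag^+] reaches its threshold.
For Ag2CO3: 1.3 x 10^-11 = 0.074 × [Ag^+]^2  ⇒  [Ag^+] = 1.3 × 10^-5 M.
For AgBr: 4.6 × 10^-13 = 0.0029 × [Ag^+]  ⇒  [Ag^+] = 1.6 × 10^-10 M.
The salt with the lower threshold [Ag^+] precipitates first: AgBr.

AgBr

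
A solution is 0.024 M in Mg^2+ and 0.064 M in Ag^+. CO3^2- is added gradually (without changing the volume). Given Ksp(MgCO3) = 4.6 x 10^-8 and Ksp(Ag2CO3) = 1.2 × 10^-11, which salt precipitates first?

Ag2CO3

Each salt begins to precipitate when Q = Ksp, i.e. when [CO3^2-] reaches its threshold.
For MgCO3: 4.6 x 10^-8 = 0.024 × [CO3^2-]  ⇒  [CO3^2-] = 1.9 × 10^-6 M.
For Ag2CO3: 1.2 × 10^-11 = (0.064)^2 × [CO3^2-]  ⇒  [CO3^2-] = 2.9 × 10^-9 M.
The salt with the lower threshold [CO3^2-] precipitates first: Ag2CO3.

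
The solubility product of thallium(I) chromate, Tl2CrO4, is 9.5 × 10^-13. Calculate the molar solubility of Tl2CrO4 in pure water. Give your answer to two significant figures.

Tl2CrO4(s) <=> 2 Tl^+(aq) + CrO4^2-(aq)
Ksp = [Tl^+]^2[CrO4^2-]
Let s = molar solubility. Then [Tl^+] = 2s and [CrO4^2-] = s.
Ksp = (2s)^2s = 4s^3
Solving, s = (9.5 × 10^-13/4)^(1/3) = 6.2 × 10^-5 M

6.2e-5 M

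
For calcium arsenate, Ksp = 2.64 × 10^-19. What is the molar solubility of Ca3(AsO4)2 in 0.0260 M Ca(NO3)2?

s = 6.13 × 10^-8 M

Ca3(AsO4)2(s) <=> 3 Ca^2+ + 2 AsO4^3-
Ksp = [Ca^2+]^3[AsO4^3-]^2
If s mol/L dissolves here, [Ca^2+] = 0.0260 + 3s ≈ 0.0260, [AsO4^3-] = 2s (Ksp is small, so little additional dissolves).
Ksp ≈ (0.0260)^3 × (2s)^2
s = 6.13 x 10^-8 M
Check: 3s = 1.8 × 10^-7 ≪ 0.0260, so the approximation is valid.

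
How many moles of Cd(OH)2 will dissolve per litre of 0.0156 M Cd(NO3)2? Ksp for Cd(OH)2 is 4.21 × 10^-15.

s ≈ 2.60 × 10^-7 M

Cd(OH)2(s) ⇌ Cd^2+ + 2 OH^-
Ksp = [Cd^2+][OH^-]^2
Let s be the molar solubility in this solution. [Cd^2+] = 0.0156 + s ≈ 0.0156, [OH^-] = 2s (common-ion effect: Cd^2+ is already 0.0156 M).
Ksp ≈ 0.0156 × (2s)^2
s = 2.60 x 10^-7 M
Check: s = 2.6 × 10^-7 ≪ 0.0156, so the approximation is valid.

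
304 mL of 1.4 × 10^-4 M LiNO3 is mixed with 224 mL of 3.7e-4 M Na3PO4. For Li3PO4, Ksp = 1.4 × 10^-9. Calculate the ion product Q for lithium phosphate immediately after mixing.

Q = 8.2e-17

Total volume = 304 + 224 = 528 mL.
[Li^+] = 1.4 × 10^-4 × (304/528) = 8.06 × 10^-5 M
[PO4^3-] = 3.7 x 10^-4 × (224/528) = 1.57 × 10^-4 M
Li3PO4(s) <=> 3 Li^+ + PO4^3-, so Q = [Li^+]^3[PO4^3-]
Q = (8.06 × 10^-5)^3(1.57 x 10^-4) = 8.2 x 10^-17
Q < Ksp, so no precipitate of Li3PO4 forms.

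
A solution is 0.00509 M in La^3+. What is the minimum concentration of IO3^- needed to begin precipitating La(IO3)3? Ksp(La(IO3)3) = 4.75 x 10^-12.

[IO3^-] = 9.77 × 10^-4 M

La(IO3)3(s) ⇌ La^3+(aq) + 3 IO3^-(aq)
Ksp = [La^3+][IO3^-]^3
Precipitation begins when Q = Ksp. With [La^3+] = 0.00509 M:
4.75 x 10^-12 = (0.00509) × [IO3^-]^3
[IO3^-] = (4.75 x 10^-12 / 5.09 × 10^-3)^(1/3) = 9.77 × 10^-4 M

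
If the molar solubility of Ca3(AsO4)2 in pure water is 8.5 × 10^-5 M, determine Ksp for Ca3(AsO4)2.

Ksp = 4.8 x 10^-19

Ca3(AsO4)2(s) ⇌ 3 Ca^2+ + 2 AsO4^3-
With molar solubility s: [Ca^2+] = 3s, [AsO4^3-] = 2s.
Ksp = [Ca^2+]^3[AsO4^3-]^2
Ksp = (3s)^3(2s)^2 = 108s^5
With s = 8.5 x 10^-5: Ksp = 4.8 x 10^-19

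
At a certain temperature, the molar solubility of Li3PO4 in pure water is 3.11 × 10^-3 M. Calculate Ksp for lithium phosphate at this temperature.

2.53 × 10^-9

Li3PO4(s) ⇌ 3 Li^+ + PO4^3-
For each mole of Li3PO4 that dissolves: [Li^+] = 3s, [PO4^3-] = s.
Ksp = [Li^+]^3[PO4^3-]
So Ksp = (3s)^3 × s = 27s^4
With s = 3.11 × 10^-3: Ksp = 2.53 x 10^-9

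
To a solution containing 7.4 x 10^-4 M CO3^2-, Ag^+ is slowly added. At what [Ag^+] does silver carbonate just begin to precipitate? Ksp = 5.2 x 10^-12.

[Ag^+] = 8.4 × 10^-5 M

Ag2CO3(s) ⇌ 2 Ag^+ + CO3^2-
Ksp = [Ag^+]^2[CO3^2-]
Precipitation begins when Q = Ksp. With [CO3^2-] = 7.4 x 10^-4 M:
5.2 x 10^-12 = (7.4 x 10^-4) × [Ag^+]^2
[Ag^+] = (5.2 x 10^-12 / 7.4 × 10^-4)^(1/2) = 8.4 × 10^-5 M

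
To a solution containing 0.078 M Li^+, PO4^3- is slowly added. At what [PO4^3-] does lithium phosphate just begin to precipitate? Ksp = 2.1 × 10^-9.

Li3PO4(s) ⇌ 3 Li^+(aq) + PO4^3-(aq)
Ksp = [Li^+]^3[PO4^3-]
Precipitation begins when Q = Ksp. With [Li^+] = 0.078 M:
2.1 × 10^-9 = (0.078)^3 × [PO4^3-]
[PO4^3-] = (2.1 × 10^-9 / 4.75 x 10^-4) = 4.4 × 10^-6 M

4.4 × 10^-6 M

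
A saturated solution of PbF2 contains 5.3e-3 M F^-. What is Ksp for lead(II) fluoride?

Ksp = 7.4 × 10^-8

PbF2(s) <=> Pb^2+ + 2 F^-
Stoichiometry gives [Pb^2+] = (1/2)[F^-] = 2.65 x 10^-3 M.
Ksp = [Pb^2+][F^-]^2
Ksp = 2.65 × 10^-3 × (5.3 × 10^-3)^2 = 7.4 × 10^-8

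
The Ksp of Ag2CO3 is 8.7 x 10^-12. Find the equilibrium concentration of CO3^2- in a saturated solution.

Ag2CO3(s) <=> 2 Ag^+ + CO3^2-
Ksp = [Ag^+]^2[CO3^2-]
If s mol/L of Ag2CO3 dissolves, [Ag^+] = 2s and [CO3^2-] = s.
So Ksp = (2s)^2 × s = 4s^3
s^3 = 8.7 x 10^-12 / 4, so s = 1.30 × 10^-4 M
[CO3^2-] = s = 1.3 x 10^-4 M

[CO3^2-] = 1.3 x 10^-4 M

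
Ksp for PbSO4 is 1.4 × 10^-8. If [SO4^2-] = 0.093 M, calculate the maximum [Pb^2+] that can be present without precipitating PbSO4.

PbSO4(s) ⇌ Pb^2+ + SO4^2-
Ksp = [Pb^2+][SO4^2-]
Precipitation begins when Q = Ksp. With [SO4^2-] = 0.093 M:
1.4 × 10^-8 = (0.093) × [Pb^2+]
[Pb^2+] = (1.4 × 10^-8 / 9.3 × 10^-2) = 1.5 × 10^-7 M

1.5e-7 M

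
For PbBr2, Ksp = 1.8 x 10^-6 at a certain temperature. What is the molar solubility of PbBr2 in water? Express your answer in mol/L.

s ≈ 7.7 × 10^-3 M

PbBr2(s) ⇌ Pb^2+ + 2 Br^-
Ksp = [Pb^2+][Br^-]^2
If s mol/L of PbBr2 dissolves, [Pb^2+] = s and [Br^-] = 2s.
Ksp = s(2s)^2 = 4s^3
s^3 = 1.8 x 10^-6 / 4, so s = 7.7 × 10^-3 M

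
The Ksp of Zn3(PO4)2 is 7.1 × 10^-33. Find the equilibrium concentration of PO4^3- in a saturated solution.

Zn3(PO4)2(s) ⇌ 3 Zn^2+ + 2 PO4^3-
Ksp = [Zn^2+]^3[PO4^3-]^2
With molar solubility s: [Zn^2+] = 3s, [PO4^3-] = 2s.
Ksp = (3s)^3(2s)^2 = 108s^5
s = (7.1 × 10^-33 / 108)^(1/5) = 1.46 × 10^-7 M
[PO4^3-] = 2s = 2.9 × 10^-7 M

2.9 × 10^-7 M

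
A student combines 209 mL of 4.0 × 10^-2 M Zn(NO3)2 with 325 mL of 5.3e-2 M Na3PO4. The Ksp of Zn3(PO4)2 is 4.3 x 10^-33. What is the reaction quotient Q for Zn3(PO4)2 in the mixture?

4.0e-9

Total volume = 209 + 325 = 534 mL.
[Zn^2+] = 4.0 × 10^-2 × (209/534) = 1.57 × 10^-2 M
[PO4^3-] = 5.3 × 10^-2 × (325/534) = 3.23 × 10^-2 M
Zn3(PO4)2(s) ⇌ 3 Zn^2+(aq) + 2 PO4^3-(aq), so Q = [Zn^2+]^3[PO4^3-]^2
Q = (1.57 x 10^-2)^3(3.23 x 10^-2)^2 = 4.0 x 10^-9
Q > Ksp, so Zn3(PO4)2 will precipitate.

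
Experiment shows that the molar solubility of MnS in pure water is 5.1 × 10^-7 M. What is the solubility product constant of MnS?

Ksp ≈ 2.6e-13

MnS(s) ⇌ Mn^2+(aq) + S^2-(aq)
For each mole of MnS that dissolves: [Mn^2+] = s, [S^2-] = s.
Ksp = [Mn^2+][S^2-]
Ksp = s^2
Ksp = (5.1 × 10^-7)^2 = 2.6 x 10^-13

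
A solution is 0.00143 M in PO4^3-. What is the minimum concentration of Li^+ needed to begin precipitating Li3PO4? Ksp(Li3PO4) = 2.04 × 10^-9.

[Li^+] = 1.13 × 10^-2 M

Li3PO4(s) <=> 3 Li^+(aq) + PO4^3-(aq)
Ksp = [Li^+]^3[PO4^3-]
Precipitation begins when Q = Ksp. With [PO4^3-] = 0.00143 M:
2.04 × 10^-9 = (0.00143) × [Li^+]^3
[Li^+] = (2.04 × 10^-9 / 1.43 × 10^-3)^(1/3) = 1.13 × 10^-2 M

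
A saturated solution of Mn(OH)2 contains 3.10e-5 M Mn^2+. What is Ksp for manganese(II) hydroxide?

Ksp = 1.19 × 10^-13

Mn(OH)2(s) <=> Mn^2+ + 2 OH^-
Stoichiometry gives [OH^-] = (2/1)[Mn^2+] = 6.200 × 10^-5 M.
Ksp = [Mn^2+][OH^-]^2
Ksp = 3.10 × 10^-5 × (6.200 × 10^-5)^2 = 1.19 x 10^-13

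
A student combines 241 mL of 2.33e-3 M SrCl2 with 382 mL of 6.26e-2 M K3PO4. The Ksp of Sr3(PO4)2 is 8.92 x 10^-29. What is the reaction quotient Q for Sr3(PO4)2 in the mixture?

Total volume = 241 + 382 = 623 mL.
[Sr^2+] = 2.33 × 10^-3 × (241/623) = 9.013 × 10^-4 M
[PO4^3-] = 6.26 x 10^-2 × (382/623) = 3.838 × 10^-2 M
Sr3(PO4)2(s) <=> 3 Sr^2+(aq) + 2 PO4^3-(aq), so Q = [Sr^2+]^3[PO4^3-]^2
Q = (9.013 × 10^-4)^3(3.838 x 10^-2)^2 = 1.08 x 10^-12
Q > Ksp, so Sr3(PO4)2 will precipitate.

Q = 1.08 × 10^-12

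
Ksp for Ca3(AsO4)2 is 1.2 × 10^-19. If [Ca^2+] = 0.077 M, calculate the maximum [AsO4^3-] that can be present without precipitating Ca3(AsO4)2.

Ca3(AsO4)2(s) <=> 3 Ca^2+(aq) + 2 AsO4^3-(aq)
Ksp = [Ca^2+]^3[AsO4^3-]^2
Precipitation begins when Q = Ksp. With [Ca^2+] = 0.077 M:
1.2 × 10^-19 = (0.077)^3 × [AsO4^3-]^2
[AsO4^3-] = (1.2 × 10^-19 / 4.57 × 10^-4)^(1/2) = 1.6 x 10^-8 M

1.6e-8 M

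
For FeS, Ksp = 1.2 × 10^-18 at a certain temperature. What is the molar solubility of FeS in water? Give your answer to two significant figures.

FeS(s) ⇌ Fe^2+ + S^2-
Ksp = [Fe^2+][S^2-]
With molar solubility s: [Fe^2+] = s, [S^2-] = s.
Ksp = s × s = s^2
s = √(1.2 × 10^-18) = 1.1 × 10^-9 M

s ≈ 1.1 × 10^-9 M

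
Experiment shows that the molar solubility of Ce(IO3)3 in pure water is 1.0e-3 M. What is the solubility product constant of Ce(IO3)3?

Ce(IO3)3(s) ⇌ Ce^3+ + 3 IO3^-
If s mol/L of Ce(IO3)3 dissolves, [Ce^3+] = s and [IO3^-] = 3s.
Ksp = [Ce^3+][IO3^-]^3
Ksp = s(3s)^3 = 27s^4
Ksp = 27 × (1.0 × 10^-3)^4 = 2.7 × 10^-11

2.7 × 10^-11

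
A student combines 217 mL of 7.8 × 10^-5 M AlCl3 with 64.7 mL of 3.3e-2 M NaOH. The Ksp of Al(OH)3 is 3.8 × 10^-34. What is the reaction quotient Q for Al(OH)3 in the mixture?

2.6 × 10^-11

Total volume = 217 + 64.7 = 281.7 mL.
[Al^3+] = 7.8 x 10^-5 × (217/281.7) = 6.01 x 10^-5 M
[OH^-] = 3.3 x 10^-2 × (64.7/281.7) = 7.58 x 10^-3 M
Al(OH)3(s) ⇌ Al^3+(aq) + 3 OH^-(aq), so Q = [Al^3+][OH^-]^3
Q = (6.01 x 10^-5)(7.58 × 10^-3)^3 = 2.6 x 10^-11
Q > Ksp, so Al(OH)3 will precipitate.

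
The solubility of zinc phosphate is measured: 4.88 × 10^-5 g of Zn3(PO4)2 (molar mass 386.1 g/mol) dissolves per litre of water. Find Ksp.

Ksp ≈ 3.48 x 10^-33

Molar solubility s = (4.88 × 10^-5 g/L) / (386.1 g/mol) = 1.264 × 10^-7 M.
Zn3(PO4)2(s) <=> 3 Zn^2+ + 2 PO4^3-
If s mol/L of Zn3(PO4)2 dissolves, [Zn^2+] = 3s and [PO4^3-] = 2s.
Ksp = [Zn^2+]^3[PO4^3-]^2
Substituting: Ksp = (3s)^3(2s)^2 = 108s^5
Ksp = 108 × (1.264 × 10^-7)^5 = 3.48 x 10^-33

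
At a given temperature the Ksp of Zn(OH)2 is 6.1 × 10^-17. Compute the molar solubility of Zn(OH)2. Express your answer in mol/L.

Zn(OH)2(s) ⇌ Zn^2+ + 2 OH^-
Ksp = [Zn^2+][OH^-]^2
For each mole of Zn(OH)2 that dissolves: [Zn^2+] = s, [OH^-] = 2s.
Substituting: Ksp = s(2s)^2 = 4s^3
s^3 = 6.1 × 10^-17 / 4, so s = 2.5 × 10^-6 M

s = 2.5e-6 M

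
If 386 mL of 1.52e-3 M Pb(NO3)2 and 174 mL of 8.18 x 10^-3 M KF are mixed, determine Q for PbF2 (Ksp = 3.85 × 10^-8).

Total volume = 386 + 174 = 560 mL.
[Pb^2+] = 1.52 x 10^-3 × (386/560) = 1.048 × 10^-3 M
[F^-] = 8.18 x 10^-3 × (174/560) = 2.542 x 10^-3 M
PbF2(s) <=> Pb^2+(aq) + 2 F^-(aq), so Q = [Pb^2+][F^-]^2
Q = (1.048 × 10^-3)(2.542 × 10^-3)^2 = 6.77 × 10^-9
Q < Ksp, so no precipitate of PbF2 forms.

Q = 6.77 × 10^-9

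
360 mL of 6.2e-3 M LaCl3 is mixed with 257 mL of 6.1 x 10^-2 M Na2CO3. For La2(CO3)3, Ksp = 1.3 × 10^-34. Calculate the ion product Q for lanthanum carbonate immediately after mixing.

Total volume = 360 + 257 = 617 mL.
[La^3+] = 6.2 × 10^-3 × (360/617) = 3.62 × 10^-3 M
[CO3^2-] = 6.1 × 10^-2 × (257/617) = 2.54 x 10^-2 M
La2(CO3)3(s) <=> 2 La^3+ + 3 CO3^2-, so Q = [La^3+]^2[CO3^2-]^3
Q = (3.62 × 10^-3)^2(2.54 x 10^-2)^3 = 2.1 × 10^-10
Q > Ksp, so La2(CO3)3 will precipitate.

2.1 × 10^-10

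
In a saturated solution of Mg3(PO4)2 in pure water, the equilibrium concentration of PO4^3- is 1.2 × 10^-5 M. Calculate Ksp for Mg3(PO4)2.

8.4e-25

Mg3(PO4)2(s) ⇌ 3 Mg^2+ + 2 PO4^3-
Stoichiometry gives [Mg^2+] = (3/2)[PO4^3-] = 1.80 x 10^-5 M.
Ksp = [Mg^2+]^3[PO4^3-]^2
Ksp = (1.80 × 10^-5)^3 × (1.2 × 10^-5)^2 = 8.4 × 10^-25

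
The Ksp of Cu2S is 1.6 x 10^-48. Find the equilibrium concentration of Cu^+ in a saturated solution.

1.5e-16 M

Cu2S(s) ⇌ 2 Cu^+(aq) + S^2-(aq)
Ksp = [Cu^+]^2[S^2-]
If s mol/L of Cu2S dissolves, [Cu^+] = 2s and [S^2-] = s.
So Ksp = (2s)^2 × s = 4s^3
s = (1.6 x 10^-48 / 4)^(1/3) = 7.37 x 10^-17 M
[Cu^+] = 2s = 1.5 x 10^-16 M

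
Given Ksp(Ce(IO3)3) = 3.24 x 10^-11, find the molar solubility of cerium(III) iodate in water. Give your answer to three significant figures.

Ce(IO3)3(s) ⇌ Ce^3+(aq) + 3 IO3^-(aq)
Ksp = [Ce^3+][IO3^-]^3
If s mol/L of Ce(IO3)3 dissolves, [Ce^3+] = s and [IO3^-] = 3s.
So Ksp = s × (3s)^3 = 27s^4
s^4 = 3.24 x 10^-11 / 27, so s = 1.05 x 10^-3 M

1.05 × 10^-3 M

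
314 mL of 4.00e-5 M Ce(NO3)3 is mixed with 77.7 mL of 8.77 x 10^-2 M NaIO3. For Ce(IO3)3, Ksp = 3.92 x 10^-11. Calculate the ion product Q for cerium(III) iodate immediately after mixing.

Total volume = 314 + 77.7 = 391.7 mL.
[Ce^3+] = 4.00 × 10^-5 × (314/391.7) = 3.207 × 10^-5 M
[IO3^-] = 8.77 × 10^-2 × (77.7/391.7) = 1.740 × 10^-2 M
Ce(IO3)3(s) <=> Ce^3+ + 3 IO3^-, so Q = [Ce^3+][IO3^-]^3
Q = (3.207 × 10^-5)(1.740 × 10^-2)^3 = 1.69 × 10^-10
Q > Ksp, so Ce(IO3)3 will precipitate.

Q ≈ 1.69e-10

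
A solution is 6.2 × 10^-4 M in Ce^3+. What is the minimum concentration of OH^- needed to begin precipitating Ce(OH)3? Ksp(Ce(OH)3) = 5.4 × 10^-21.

2.1 x 10^-6 M

Ce(OH)3(s) ⇌ Ce^3+(aq) + 3 OH^-(aq)
Ksp = [Ce^3+][OH^-]^3
Precipitation begins when Q = Ksp. With [Ce^3+] = 6.2 × 10^-4 M:
5.4 × 10^-21 = (6.2 × 10^-4) × [OH^-]^3
[OH^-] = (5.4 × 10^-21 / 6.2 × 10^-4)^(1/3) = 2.1 × 10^-6 M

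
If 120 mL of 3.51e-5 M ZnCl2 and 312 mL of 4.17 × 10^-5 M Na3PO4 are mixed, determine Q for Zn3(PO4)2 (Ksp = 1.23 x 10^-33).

Total volume = 120 + 312 = 432 mL.
[Zn^2+] = 3.51 × 10^-5 × (120/432) = 9.750 × 10^-6 M
[PO4^3-] = 4.17 x 10^-5 × (312/432) = 3.012 x 10^-5 M
Zn3(PO4)2(s) ⇌ 3 Zn^2+ + 2 PO4^3-, so Q = [Zn^2+]^3[PO4^3-]^2
Q = (9.750 × 10^-6)^3(3.012 × 10^-5)^2 = 8.41 x 10^-25
Q > Ksp, so Zn3(PO4)2 will precipitate.

8.41e-25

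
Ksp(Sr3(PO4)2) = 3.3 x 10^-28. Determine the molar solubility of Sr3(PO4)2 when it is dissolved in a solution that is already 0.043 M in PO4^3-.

Sr3(PO4)2(s) ⇌ 3 Sr^2+ + 2 PO4^3-
Ksp = [Sr^2+]^3[PO4^3-]^2
Let s be the molar solubility in this solution. [Sr^2+] = 3s, [PO4^3-] = 0.043 + 2s ≈ 0.043 (Ksp is small, so little additional dissolves).
Ksp ≈ (3s)^3 × (0.043)^2
s = 1.9 × 10^-9 M
Check: 2s = 3.8 x 10^-9 ≪ 0.043, so the approximation is valid.

s = 1.9e-9 M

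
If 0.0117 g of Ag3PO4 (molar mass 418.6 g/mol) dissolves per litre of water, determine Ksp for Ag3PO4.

Molar solubility s = (1.17 x 10^-2 g/L) / (418.6 g/mol) = 2.795 × 10^-5 M.
Ag3PO4(s) <=> 3 Ag^+(aq) + PO4^3-(aq)
If s mol/L of Ag3PO4 dissolves, [Ag^+] = 3s and [PO4^3-] = s.
Ksp = [Ag^+]^3[PO4^3-]
Substituting: Ksp = (3s)^3s = 27s^4
Ksp = 27 × (2.795 × 10^-5)^4 = 1.65 × 10^-17

1.65 × 10^-17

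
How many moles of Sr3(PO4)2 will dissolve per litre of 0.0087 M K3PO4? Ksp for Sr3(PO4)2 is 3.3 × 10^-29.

Sr3(PO4)2(s) ⇌ 3 Sr^2+ + 2 PO4^3-
Ksp = [Sr^2+]^3[PO4^3-]^2
Let s be the molar solubility in this solution. [Sr^2+] = 3s, [PO4^3-] = 0.0087 + 2s ≈ 0.0087 (common-ion effect: PO4^3- is already 0.0087 M).
Ksp ≈ (3s)^3 × (0.0087)^2
s = 2.5 × 10^-9 M
Check: 2s = 5.1 × 10^-9 ≪ 0.0087, so the approximation is valid.

s = 2.5 x 10^-9 M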